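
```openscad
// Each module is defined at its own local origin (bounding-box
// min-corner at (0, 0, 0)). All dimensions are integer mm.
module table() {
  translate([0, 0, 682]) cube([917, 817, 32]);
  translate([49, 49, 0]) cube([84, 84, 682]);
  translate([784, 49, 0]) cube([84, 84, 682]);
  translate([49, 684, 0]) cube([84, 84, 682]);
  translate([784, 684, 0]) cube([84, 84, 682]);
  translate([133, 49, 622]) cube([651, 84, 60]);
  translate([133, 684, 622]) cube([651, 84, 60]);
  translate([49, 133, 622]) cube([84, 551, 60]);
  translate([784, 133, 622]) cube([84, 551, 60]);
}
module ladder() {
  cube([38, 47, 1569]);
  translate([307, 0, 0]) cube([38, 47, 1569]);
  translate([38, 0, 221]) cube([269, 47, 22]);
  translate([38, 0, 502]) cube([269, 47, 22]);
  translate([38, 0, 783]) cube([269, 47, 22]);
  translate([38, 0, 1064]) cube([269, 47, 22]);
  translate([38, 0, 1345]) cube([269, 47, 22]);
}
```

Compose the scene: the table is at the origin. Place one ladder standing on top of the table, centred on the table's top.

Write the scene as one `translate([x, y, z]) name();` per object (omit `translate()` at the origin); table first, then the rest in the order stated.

table();
translate([286, 385, 714]) ladder();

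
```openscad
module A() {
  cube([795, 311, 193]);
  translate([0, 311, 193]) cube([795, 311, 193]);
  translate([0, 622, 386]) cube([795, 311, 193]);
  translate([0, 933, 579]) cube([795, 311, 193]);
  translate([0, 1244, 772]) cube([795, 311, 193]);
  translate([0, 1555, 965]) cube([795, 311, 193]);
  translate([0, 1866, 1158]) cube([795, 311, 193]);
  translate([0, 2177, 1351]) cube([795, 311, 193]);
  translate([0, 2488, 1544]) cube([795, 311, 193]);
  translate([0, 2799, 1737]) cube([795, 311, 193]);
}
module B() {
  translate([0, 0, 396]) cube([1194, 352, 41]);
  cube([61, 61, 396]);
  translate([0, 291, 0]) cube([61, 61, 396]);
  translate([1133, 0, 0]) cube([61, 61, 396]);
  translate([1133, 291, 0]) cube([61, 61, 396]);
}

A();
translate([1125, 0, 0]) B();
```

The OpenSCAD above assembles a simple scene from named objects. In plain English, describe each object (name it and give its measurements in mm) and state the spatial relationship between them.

A is a straight staircase of 10 solid steps. Each step is 795 mm wide (x), 311 mm deep (y, the going) and 193 mm tall (the rise). The first step rests on the floor; each subsequent step sits one going further in +y and one rise higher in +z, directly behind and above the previous step with no overlap.

B is a long wooden bench with a 1194 mm (x) × 352 mm (y) seat, 41 mm thick, its top surface 437 mm above the floor. Four 61 mm square legs at the seat corners, flush with the edges, run from z = 0 to the seat underside.

The bench is on the floor beside the staircase on its +x side.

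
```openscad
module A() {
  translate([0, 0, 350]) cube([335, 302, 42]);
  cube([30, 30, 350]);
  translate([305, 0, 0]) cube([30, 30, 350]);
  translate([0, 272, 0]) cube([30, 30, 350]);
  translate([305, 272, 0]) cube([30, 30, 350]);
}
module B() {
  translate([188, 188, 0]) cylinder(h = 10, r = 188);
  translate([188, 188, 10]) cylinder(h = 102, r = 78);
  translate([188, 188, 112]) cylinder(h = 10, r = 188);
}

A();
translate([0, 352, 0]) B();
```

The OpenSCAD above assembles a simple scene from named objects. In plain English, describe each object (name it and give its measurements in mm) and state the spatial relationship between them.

A is a simple wooden stool: a rectangular seat 335 mm (x) by 302 mm (y), 42 mm thick, top face at z = 392 mm, on four square legs, each 30×30 mm in cross-section. The legs rest on z = 0, each flush with a corner of the seat.

B is a spool: two coaxial disc flanges of radius 188 mm and thickness 10 mm, joined by a core cylinder of radius 78 mm and height 102 mm. The lower flange rests on z = 0 and the three cylinders share a vertical axis.

The spool is on the floor beside the stool on its +y side.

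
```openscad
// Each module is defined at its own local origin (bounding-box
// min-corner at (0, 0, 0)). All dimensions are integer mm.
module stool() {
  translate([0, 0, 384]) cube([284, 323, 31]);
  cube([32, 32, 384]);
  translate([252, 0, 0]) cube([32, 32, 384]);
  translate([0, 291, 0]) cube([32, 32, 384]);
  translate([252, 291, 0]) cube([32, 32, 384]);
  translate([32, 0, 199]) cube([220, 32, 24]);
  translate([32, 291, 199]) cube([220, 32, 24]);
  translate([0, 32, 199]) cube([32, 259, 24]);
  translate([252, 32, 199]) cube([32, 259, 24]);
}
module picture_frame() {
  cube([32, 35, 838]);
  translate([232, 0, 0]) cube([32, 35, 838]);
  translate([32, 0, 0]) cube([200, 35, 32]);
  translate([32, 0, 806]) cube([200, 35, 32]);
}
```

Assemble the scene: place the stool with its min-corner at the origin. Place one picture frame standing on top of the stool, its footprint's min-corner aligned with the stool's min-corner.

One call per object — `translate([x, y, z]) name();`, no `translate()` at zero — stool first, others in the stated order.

stool();
translate([0, 0, 415]) picture_frame();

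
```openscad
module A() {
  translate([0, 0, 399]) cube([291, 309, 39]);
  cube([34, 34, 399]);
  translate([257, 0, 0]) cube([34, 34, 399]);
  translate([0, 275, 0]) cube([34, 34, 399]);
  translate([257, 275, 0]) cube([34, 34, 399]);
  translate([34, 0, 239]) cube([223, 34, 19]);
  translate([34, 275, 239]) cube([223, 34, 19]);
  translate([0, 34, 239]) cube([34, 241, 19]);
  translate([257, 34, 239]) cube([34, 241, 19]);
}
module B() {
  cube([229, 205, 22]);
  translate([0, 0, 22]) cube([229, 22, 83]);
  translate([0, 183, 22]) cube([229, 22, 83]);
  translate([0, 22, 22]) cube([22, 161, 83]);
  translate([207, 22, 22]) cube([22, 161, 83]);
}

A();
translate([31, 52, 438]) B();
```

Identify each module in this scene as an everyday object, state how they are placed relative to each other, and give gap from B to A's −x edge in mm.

A is a stool. B is an open box. The open box is on top of the stool, centred. The gap from the open box to the stool's −x edge is 31 mm.

The open box's min-x is at 31; the stool's min-x is 0; gap = 31 mm.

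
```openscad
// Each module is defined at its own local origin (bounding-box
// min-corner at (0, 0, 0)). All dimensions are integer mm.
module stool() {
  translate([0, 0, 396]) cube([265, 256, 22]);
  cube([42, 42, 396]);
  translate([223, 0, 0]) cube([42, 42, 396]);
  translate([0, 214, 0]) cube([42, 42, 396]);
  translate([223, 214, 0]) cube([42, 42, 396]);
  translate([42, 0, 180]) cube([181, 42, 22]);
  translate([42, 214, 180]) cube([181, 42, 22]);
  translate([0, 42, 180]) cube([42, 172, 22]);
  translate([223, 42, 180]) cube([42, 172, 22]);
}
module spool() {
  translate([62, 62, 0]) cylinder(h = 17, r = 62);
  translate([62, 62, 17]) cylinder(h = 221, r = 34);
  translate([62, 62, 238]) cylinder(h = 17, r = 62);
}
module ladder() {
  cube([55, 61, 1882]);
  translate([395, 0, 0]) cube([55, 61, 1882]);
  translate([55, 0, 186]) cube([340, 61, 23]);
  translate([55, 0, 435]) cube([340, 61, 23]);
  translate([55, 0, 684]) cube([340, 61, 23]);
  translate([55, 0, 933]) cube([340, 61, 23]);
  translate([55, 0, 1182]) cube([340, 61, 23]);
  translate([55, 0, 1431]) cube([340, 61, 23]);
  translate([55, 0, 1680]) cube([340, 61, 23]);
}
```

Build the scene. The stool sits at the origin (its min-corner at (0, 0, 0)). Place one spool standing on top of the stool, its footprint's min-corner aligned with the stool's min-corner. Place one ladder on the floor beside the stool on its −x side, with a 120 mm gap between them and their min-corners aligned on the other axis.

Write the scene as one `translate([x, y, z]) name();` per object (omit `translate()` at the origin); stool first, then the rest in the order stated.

stool();
translate([0, 0, 418]) spool();
translate([-570, 0, 0]) ladder();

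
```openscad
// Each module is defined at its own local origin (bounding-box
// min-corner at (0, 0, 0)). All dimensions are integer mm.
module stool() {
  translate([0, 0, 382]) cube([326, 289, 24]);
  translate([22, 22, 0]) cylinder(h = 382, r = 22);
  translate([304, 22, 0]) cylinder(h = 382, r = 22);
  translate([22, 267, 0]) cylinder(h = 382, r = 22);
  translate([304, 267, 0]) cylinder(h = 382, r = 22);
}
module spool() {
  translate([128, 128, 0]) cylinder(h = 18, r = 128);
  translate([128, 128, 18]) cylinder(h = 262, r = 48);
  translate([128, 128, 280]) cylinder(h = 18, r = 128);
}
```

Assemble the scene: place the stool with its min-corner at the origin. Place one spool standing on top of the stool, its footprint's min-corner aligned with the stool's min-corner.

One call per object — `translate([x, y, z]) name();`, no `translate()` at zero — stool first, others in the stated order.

stool();
translate([0, 0, 406]) spool();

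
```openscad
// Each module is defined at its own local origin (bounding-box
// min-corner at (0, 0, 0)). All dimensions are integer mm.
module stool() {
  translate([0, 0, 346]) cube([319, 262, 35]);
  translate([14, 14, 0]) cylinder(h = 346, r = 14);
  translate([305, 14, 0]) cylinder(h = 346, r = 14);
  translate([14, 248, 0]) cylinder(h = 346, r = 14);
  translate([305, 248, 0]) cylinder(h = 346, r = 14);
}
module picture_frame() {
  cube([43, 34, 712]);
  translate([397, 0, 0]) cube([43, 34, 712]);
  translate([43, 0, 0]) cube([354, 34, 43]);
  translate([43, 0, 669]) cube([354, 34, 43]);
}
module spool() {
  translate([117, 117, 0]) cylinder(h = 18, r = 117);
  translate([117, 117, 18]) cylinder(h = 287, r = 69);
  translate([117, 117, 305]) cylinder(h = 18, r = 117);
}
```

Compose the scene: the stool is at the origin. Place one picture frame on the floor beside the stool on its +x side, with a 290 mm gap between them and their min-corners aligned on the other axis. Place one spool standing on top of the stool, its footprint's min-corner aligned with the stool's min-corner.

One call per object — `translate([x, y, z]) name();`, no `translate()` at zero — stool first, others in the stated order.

stool();
translate([609, 0, 0]) picture_frame();
translate([0, 0, 381]) spool();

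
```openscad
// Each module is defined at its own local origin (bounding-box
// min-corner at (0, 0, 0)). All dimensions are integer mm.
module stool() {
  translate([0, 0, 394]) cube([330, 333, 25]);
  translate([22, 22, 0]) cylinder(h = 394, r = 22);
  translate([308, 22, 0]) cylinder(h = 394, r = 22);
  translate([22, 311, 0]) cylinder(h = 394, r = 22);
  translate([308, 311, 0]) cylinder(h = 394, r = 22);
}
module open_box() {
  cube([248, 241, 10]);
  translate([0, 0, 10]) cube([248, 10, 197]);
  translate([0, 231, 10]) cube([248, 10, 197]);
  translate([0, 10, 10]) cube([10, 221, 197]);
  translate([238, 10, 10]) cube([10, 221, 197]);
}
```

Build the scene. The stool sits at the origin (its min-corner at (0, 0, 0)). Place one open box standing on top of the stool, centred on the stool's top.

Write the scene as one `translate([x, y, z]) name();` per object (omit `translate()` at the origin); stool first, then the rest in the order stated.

stool();
translate([41, 46, 419]) open_box();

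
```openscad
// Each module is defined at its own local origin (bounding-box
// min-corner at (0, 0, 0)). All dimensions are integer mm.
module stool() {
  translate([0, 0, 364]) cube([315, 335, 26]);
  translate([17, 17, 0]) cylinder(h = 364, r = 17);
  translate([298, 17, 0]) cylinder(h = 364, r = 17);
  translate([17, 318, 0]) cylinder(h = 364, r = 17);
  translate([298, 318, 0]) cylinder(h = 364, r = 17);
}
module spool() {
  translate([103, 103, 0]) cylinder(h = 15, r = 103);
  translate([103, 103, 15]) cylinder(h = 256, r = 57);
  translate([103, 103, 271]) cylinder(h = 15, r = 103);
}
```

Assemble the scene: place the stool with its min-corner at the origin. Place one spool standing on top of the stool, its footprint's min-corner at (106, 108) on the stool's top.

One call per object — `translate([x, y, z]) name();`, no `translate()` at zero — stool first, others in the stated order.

stool();
translate([106, 108, 390]) spool();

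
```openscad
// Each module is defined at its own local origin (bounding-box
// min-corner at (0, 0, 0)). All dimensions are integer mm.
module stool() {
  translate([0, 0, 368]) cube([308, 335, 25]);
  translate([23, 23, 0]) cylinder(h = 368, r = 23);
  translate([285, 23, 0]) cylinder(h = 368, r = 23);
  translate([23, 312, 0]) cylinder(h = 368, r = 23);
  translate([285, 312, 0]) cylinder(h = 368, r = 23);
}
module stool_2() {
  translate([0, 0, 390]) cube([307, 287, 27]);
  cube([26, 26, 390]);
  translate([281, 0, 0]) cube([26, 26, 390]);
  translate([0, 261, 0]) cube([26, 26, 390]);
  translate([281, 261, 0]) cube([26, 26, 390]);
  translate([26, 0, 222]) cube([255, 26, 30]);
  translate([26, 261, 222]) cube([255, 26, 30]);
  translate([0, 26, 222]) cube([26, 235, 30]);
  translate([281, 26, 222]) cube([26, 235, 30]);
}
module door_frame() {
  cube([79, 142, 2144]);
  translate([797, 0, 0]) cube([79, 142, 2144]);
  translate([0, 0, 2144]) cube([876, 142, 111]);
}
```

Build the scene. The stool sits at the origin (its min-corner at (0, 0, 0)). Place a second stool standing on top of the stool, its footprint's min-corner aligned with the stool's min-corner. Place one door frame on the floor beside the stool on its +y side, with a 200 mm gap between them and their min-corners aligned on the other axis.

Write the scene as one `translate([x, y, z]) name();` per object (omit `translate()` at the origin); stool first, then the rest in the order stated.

stool();
translate([0, 0, 393]) stool_2();
translate([0, 535, 0]) door_frame();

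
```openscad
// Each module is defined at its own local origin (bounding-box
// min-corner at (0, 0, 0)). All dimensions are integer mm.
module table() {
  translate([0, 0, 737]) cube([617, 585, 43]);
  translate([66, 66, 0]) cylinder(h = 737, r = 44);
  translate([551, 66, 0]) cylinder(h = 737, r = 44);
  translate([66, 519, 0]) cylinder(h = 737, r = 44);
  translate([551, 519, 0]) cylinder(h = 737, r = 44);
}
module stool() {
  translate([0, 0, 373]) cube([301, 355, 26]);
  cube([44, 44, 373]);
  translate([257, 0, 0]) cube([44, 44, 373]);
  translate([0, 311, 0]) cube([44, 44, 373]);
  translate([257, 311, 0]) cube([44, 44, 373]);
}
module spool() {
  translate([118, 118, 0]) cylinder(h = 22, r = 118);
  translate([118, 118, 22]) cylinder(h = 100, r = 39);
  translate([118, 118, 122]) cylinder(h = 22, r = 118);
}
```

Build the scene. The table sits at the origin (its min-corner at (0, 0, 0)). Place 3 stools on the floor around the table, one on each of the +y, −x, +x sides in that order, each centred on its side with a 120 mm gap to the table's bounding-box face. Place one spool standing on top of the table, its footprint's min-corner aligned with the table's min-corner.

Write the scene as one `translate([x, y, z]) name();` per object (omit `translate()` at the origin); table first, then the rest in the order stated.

table();
translate([158, 705, 0]) stool();
translate([-421, 115, 0]) stool();
translate([737, 115, 0]) stool();
translate([0, 0, 780]) spool();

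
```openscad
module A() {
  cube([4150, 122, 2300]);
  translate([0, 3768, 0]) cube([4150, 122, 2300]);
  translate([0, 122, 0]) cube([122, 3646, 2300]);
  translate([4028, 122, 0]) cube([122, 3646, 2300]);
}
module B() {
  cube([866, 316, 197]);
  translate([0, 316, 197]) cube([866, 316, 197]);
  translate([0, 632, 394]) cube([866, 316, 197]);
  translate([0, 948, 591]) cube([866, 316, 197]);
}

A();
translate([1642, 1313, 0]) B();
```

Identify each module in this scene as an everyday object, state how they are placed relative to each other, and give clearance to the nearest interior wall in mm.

Clearances: x = 1520, y = 1191; minimum 1191 mm.

A is a house frame. B is a staircase. The staircase sits inside the house frame, centred. The clearance to the nearest interior wall is 1191 mm.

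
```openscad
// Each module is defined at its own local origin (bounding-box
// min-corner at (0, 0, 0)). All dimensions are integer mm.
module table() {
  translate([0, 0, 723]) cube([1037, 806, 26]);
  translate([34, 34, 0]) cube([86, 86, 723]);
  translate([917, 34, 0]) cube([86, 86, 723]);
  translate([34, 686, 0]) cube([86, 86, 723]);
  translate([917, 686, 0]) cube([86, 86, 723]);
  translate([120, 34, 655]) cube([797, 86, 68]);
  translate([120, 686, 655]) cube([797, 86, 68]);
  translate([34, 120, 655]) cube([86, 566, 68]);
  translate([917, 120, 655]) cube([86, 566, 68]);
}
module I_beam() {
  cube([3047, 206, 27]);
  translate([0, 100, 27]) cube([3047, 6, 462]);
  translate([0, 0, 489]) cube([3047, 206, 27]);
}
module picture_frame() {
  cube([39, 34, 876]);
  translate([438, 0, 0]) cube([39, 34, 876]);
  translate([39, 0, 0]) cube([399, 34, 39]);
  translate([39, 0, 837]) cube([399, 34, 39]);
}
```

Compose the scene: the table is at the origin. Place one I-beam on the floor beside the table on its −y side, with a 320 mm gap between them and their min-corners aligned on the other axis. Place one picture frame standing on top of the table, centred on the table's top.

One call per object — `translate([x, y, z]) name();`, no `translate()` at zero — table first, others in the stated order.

table();
translate([0, -526, 0]) I_beam();
translate([280, 386, 749]) picture_frame();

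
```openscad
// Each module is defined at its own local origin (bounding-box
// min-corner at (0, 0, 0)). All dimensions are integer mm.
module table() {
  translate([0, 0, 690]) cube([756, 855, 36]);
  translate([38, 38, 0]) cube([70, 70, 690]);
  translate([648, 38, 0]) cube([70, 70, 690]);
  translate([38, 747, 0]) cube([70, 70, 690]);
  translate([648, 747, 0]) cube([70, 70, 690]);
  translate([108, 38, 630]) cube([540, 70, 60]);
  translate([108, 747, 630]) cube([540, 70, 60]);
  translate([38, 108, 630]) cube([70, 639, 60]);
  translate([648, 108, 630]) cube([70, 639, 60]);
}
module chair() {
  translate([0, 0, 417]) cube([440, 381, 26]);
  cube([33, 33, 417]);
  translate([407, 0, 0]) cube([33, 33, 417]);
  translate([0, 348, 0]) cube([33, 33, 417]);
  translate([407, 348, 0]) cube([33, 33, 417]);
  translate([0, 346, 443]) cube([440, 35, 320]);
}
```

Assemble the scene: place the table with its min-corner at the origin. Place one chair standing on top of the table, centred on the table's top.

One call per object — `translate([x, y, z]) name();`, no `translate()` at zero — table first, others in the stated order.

table();
translate([158, 237, 726]) chair();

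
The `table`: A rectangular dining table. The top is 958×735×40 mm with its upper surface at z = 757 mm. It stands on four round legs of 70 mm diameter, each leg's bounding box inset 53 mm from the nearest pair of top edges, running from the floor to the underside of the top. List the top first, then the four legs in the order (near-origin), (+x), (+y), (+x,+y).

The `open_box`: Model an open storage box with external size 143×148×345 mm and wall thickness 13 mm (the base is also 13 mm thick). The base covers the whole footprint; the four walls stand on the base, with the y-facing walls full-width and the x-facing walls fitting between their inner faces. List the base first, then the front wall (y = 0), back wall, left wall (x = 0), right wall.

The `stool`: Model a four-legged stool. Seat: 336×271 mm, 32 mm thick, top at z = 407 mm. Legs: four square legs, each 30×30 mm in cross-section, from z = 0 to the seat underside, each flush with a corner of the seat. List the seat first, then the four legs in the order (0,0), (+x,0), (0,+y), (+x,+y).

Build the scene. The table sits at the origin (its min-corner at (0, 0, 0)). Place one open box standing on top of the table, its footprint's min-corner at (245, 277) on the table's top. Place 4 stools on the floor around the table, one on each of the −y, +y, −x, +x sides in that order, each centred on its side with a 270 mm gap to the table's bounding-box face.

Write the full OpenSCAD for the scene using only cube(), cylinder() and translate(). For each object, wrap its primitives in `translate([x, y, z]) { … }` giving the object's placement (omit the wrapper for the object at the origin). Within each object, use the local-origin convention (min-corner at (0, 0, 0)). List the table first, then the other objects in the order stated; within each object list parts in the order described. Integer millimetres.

translate([0, 0, 717]) cube([958, 735, 40]);
translate([88, 88, 0]) cylinder(h = 717, r = 35);
translate([870, 88, 0]) cylinder(h = 717, r = 35);
translate([88, 647, 0]) cylinder(h = 717, r = 35);
translate([870, 647, 0]) cylinder(h = 717, r = 35);
translate([245, 277, 757]) {
  cube([143, 148, 13]);
  translate([0, 0, 13]) cube([143, 13, 332]);
  translate([0, 135, 13]) cube([143, 13, 332]);
  translate([0, 13, 13]) cube([13, 122, 332]);
  translate([130, 13, 13]) cube([13, 122, 332]);
}
translate([311, -541, 0]) {
  translate([0, 0, 375]) cube([336, 271, 32]);
  cube([30, 30, 375]);
  translate([306, 0, 0]) cube([30, 30, 375]);
  translate([0, 241, 0]) cube([30, 30, 375]);
  translate([306, 241, 0]) cube([30, 30, 375]);
}
translate([311, 1005, 0]) {
  translate([0, 0, 375]) cube([336, 271, 32]);
  cube([30, 30, 375]);
  translate([306, 0, 0]) cube([30, 30, 375]);
  translate([0, 241, 0]) cube([30, 30, 375]);
  translate([306, 241, 0]) cube([30, 30, 375]);
}
translate([-606, 232, 0]) {
  translate([0, 0, 375]) cube([336, 271, 32]);
  cube([30, 30, 375]);
  translate([306, 0, 0]) cube([30, 30, 375]);
  translate([0, 241, 0]) cube([30, 30, 375]);
  translate([306, 241, 0]) cube([30, 30, 375]);
}
translate([1228, 232, 0]) {
  translate([0, 0, 375]) cube([336, 271, 32]);
  cube([30, 30, 375]);
  translate([306, 0, 0]) cube([30, 30, 375]);
  translate([0, 241, 0]) cube([30, 30, 375]);
  translate([306, 241, 0]) cube([30, 30, 375]);
}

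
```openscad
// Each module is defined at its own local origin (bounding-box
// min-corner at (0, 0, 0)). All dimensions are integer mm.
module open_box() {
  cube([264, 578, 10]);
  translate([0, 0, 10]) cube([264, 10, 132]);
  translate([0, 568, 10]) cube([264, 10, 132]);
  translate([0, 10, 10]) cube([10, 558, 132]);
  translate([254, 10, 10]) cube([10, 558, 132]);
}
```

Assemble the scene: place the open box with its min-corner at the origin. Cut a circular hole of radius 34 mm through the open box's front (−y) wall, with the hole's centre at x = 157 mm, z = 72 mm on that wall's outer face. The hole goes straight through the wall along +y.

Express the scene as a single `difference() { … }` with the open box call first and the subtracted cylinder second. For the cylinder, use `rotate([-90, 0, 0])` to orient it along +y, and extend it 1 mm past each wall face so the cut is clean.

difference() {
  open_box();
  translate([157, -1, 72]) rotate([-90, 0, 0]) cylinder(h = 12, r = 34);
}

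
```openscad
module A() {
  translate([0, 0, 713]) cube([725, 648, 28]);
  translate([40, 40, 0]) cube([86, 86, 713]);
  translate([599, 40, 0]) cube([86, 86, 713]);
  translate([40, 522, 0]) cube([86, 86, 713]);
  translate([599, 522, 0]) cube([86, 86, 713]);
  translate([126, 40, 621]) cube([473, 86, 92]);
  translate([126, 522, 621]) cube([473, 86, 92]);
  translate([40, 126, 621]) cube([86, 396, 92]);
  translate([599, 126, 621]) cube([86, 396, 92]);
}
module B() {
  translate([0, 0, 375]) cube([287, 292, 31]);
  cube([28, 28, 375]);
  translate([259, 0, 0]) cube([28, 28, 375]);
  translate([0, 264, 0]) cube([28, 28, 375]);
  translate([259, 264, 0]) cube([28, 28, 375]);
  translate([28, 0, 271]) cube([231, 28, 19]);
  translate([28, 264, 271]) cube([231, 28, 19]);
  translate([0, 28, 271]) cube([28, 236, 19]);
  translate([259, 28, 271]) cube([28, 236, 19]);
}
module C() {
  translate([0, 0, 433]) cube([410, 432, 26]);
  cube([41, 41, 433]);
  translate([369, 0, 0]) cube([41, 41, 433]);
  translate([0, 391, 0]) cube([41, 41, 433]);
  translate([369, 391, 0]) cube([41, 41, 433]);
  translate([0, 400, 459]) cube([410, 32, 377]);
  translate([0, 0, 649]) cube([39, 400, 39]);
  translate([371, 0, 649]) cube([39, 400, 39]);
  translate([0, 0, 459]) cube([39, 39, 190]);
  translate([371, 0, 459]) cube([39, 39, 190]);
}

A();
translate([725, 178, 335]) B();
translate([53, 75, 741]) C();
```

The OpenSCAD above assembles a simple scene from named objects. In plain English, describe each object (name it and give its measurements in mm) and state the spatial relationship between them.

A is a rectangular dining table. The top is 725×648×28 mm with its upper surface at z = 741 mm. It stands on four 86×86 mm square legs, each inset 40 mm from the nearest pair of top edges, running from the floor to the underside of the top. Four apron rails, 86 mm thick and 92 mm tall, run between adjacent legs with their top edges flush with the underside of the top and their outer faces flush with the legs' outer faces.

B is a four-legged stool. The seat is a 287×292×31 mm slab whose top surface is at z = 406 mm; four square legs, each 28×28 mm in cross-section, run from the floor (z = 0) to the underside of the seat, each flush with a corner of the seat. Four stretchers, 28 mm wide and 19 mm tall, connect adjacent legs with their undersides at z = 271 mm, each running between the inner faces of the legs it joins and aligned with the legs' outer faces on the other axis.

C is a chair. The seat is a 410×432×26 mm slab with its top at z = 459 mm, on four 41×41 mm corner legs (flush with the seat edges, standing on z = 0). A flat backrest 32 mm thick, 377 mm tall, spans the full seat width and rises from the seat top along its +y edge, rear face flush with the rear of the seat. Two armrests of 39×39 mm section run along each side from the seat's front edge to the front of the backrest, top faces 229 mm above the seat top and outer faces flush with the seat's x-edges; a 39×39 mm post under the front of each armrest stands on the seat at the front corner.

The stool is beside the table with their tops flush at z = 741. The chair is on top of the table.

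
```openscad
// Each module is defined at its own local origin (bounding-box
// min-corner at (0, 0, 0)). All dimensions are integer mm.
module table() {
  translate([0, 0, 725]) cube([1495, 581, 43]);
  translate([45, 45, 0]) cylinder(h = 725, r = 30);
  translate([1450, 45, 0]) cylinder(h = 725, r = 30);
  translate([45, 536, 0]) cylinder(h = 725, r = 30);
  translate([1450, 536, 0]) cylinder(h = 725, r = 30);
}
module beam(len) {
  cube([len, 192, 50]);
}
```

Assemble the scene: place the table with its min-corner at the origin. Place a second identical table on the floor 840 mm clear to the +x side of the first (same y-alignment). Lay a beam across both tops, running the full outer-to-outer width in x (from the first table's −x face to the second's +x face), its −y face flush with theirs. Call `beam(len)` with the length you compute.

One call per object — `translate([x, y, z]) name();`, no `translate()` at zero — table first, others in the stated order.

table();
translate([2335, 0, 0]) table();
translate([0, 0, 768]) beam(3830);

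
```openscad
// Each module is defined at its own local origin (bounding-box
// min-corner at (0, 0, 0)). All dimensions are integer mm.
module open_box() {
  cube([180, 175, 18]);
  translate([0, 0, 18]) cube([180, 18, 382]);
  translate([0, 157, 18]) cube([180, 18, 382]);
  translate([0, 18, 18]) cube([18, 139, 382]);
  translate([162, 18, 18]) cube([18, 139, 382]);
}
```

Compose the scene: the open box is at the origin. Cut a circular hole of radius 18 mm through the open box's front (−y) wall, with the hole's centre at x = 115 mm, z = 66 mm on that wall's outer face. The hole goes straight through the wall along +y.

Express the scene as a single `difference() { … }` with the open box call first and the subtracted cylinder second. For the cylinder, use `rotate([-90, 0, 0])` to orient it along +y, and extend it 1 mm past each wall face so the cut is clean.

difference() {
  open_box();
  translate([115, -1, 66]) rotate([-90, 0, 0]) cylinder(h = 20, r = 18);
}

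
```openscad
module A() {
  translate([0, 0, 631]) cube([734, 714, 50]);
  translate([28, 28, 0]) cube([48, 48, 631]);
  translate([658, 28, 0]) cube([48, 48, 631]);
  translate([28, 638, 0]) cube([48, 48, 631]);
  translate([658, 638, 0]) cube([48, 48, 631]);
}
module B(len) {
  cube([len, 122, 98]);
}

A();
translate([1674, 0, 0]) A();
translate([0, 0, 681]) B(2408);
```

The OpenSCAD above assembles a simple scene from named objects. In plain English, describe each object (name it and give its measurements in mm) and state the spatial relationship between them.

A is a table: top 734 mm (x) × 714 mm (y), 50 mm thick, upper face at z = 681 mm, on four 48×48 mm square legs, each inset 28 mm from the nearest pair of top edges, running from z = 0 to the bottom of the top.

B is a rectangular beam 2408 mm long (x), 122 mm deep (y), 98 mm thick (z).

The beam spans the tops of two tables placed 940 mm apart, resting at z = 681 mm.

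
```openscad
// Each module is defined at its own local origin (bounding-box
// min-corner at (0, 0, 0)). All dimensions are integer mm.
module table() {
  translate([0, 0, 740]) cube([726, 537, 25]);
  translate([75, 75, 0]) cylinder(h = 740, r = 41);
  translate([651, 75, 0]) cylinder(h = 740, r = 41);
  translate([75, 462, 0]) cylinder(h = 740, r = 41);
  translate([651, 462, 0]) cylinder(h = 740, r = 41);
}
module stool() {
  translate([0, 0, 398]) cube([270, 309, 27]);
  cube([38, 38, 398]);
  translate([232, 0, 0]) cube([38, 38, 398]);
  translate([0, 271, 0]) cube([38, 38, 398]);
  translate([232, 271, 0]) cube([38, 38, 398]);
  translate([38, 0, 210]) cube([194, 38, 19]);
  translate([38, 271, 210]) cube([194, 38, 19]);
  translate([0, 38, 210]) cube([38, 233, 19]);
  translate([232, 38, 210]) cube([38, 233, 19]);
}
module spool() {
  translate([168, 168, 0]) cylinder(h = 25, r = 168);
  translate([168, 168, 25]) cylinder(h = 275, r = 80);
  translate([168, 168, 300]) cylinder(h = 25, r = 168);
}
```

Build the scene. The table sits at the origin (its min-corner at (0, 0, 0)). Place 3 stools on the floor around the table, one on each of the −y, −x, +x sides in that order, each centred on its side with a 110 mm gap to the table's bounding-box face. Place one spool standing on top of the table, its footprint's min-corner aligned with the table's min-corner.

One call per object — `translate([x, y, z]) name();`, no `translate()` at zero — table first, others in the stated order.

table();
translate([228, -419, 0]) stool();
translate([-380, 114, 0]) stool();
translate([836, 114, 0]) stool();
translate([0, 0, 765]) spool();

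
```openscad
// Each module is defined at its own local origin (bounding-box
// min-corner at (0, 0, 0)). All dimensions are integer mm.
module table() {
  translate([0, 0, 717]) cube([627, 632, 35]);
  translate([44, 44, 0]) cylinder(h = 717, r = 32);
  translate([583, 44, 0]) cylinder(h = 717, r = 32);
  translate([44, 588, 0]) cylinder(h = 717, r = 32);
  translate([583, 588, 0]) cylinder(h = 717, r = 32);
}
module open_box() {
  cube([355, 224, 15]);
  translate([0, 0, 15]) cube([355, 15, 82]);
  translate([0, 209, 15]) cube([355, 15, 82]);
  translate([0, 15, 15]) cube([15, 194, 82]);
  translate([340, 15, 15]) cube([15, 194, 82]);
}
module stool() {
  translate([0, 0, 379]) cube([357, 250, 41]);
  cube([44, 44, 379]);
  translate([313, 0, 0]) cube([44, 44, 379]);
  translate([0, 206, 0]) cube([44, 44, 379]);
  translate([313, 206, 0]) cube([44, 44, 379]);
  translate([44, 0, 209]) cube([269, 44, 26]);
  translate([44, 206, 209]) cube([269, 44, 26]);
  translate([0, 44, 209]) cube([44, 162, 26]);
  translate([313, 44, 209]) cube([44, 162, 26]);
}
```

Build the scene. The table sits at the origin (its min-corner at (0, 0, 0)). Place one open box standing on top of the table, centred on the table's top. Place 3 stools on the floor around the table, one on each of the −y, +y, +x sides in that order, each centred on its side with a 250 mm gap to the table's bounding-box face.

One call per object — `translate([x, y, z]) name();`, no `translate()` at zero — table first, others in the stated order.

table();
translate([136, 204, 752]) open_box();
translate([135, -500, 0]) stool();
translate([135, 882, 0]) stool();
translate([877, 191, 0]) stool();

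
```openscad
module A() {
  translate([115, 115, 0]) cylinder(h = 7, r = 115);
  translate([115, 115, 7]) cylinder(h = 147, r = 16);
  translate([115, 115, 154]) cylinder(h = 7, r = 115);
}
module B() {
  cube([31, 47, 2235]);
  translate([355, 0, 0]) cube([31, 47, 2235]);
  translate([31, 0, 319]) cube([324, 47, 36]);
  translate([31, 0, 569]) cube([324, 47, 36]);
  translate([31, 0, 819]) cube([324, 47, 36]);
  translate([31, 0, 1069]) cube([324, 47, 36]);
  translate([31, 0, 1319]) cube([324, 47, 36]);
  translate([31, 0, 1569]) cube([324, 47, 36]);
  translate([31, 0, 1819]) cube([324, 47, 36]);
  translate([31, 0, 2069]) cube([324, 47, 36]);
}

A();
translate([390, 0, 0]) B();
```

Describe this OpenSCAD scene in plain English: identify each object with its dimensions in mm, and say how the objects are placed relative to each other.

A is a spool: two coaxial disc flanges of radius 115 mm and thickness 7 mm, joined by a core cylinder of radius 16 mm and height 147 mm. The lower flange rests on z = 0 and the three cylinders share a vertical axis.

B is a straight ladder. Two 31×47 mm vertical rails, 2235 mm tall, stand 386 mm apart (outside-to-outside) with their front faces coplanar on the −y side. 8 rungs, each 47 mm deep and 36 mm tall, span between the inner faces of the rails, front faces flush with the rails. The lowest rung's underside is at z = 319 mm and rungs are spaced 250 mm apart (underside to underside).

The ladder is on the floor beside the spool on its +x side.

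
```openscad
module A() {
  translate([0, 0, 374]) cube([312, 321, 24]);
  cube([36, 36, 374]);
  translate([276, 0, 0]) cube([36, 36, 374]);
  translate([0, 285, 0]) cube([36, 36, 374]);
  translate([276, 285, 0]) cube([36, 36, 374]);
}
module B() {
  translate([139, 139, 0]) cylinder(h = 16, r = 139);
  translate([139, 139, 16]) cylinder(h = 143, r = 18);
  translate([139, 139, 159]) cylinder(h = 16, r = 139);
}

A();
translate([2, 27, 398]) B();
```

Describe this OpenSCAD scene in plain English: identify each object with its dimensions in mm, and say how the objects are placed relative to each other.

A is a simple wooden stool: a rectangular seat 312 mm (x) by 321 mm (y), 24 mm thick, top face at z = 398 mm, on four square legs, each 36×36 mm in cross-section. The legs rest on z = 0, each flush with a corner of the seat.

B is a spool: two coaxial disc flanges of radius 139 mm and thickness 16 mm, joined by a core cylinder of radius 18 mm and height 143 mm. The lower flange rests on z = 0 and the three cylinders share a vertical axis.

The spool is on top of the stool.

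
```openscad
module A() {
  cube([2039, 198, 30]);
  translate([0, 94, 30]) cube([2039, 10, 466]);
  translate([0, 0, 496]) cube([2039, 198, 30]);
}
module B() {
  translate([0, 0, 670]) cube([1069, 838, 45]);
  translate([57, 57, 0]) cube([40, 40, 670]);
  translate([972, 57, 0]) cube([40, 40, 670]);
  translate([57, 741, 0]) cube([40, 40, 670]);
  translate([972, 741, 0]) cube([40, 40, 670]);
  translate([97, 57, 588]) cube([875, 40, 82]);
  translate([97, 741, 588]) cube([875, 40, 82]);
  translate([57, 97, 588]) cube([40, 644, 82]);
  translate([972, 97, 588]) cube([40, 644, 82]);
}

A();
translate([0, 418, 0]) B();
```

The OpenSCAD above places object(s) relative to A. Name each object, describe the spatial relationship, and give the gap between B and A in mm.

A is an I-beam. B is a table. The table is on the floor beside the I-beam on its +y side. The gap between the table and the I-beam is 220 mm.

The table's nearest face is 220 mm from the I-beam's +y face.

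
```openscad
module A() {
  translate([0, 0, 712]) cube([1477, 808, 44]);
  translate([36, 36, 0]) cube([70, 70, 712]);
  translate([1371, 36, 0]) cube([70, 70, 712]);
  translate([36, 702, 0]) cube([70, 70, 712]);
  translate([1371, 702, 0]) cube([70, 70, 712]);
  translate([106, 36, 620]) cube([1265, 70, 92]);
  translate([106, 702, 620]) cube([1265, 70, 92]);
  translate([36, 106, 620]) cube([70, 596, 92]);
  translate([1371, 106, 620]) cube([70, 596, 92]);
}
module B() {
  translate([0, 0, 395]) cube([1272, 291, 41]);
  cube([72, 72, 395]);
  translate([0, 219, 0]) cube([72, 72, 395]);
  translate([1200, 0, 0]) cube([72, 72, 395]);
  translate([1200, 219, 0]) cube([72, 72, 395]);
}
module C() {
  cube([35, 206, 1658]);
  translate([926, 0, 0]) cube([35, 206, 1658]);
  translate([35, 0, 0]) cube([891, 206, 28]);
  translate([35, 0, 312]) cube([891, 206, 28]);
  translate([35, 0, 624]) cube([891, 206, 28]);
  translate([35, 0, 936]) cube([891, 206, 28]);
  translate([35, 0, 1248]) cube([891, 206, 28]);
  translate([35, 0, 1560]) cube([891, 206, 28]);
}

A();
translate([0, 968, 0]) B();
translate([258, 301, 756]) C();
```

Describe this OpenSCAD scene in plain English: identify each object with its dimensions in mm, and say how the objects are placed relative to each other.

A is a rectangular dining table. The top is 1477×808×44 mm with its upper surface at z = 756 mm. It stands on four 70×70 mm square legs, each inset 36 mm from the nearest pair of top edges, running from the floor to the underside of the top. Four apron rails, 70 mm thick and 92 mm tall, run between adjacent legs with their top edges flush with the underside of the top and their outer faces flush with the legs' outer faces.

B is a long wooden bench with a 1272 mm (x) × 291 mm (y) seat, 41 mm thick, its top surface 436 mm above the floor. Four 72 mm square legs at the seat corners, flush with the edges, run from z = 0 to the seat underside.

C is an open bookshelf. Two side panels, each 35 mm thick, 206 mm deep and 1658 mm tall, stand 961 mm apart (outside-to-outside). Between them sit 6 shelves, each 28 mm thick and 206 mm deep, spanning the full gap between the sides. The bottom shelf rests on the floor (its underside at z = 0) and the clear gap between one shelf's top and the next shelf's underside is 284 mm.

The bench is on the floor beside the table on its +y side. The bookshelf is on top of the table, centred.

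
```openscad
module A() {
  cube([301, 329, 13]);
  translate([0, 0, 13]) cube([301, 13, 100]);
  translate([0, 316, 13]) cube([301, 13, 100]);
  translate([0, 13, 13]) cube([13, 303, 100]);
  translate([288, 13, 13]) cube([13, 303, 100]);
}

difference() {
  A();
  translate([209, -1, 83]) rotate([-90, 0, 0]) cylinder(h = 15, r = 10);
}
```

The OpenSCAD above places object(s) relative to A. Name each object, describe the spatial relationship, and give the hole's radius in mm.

A is an open box. The open box has a circular hole through its front wall. The hole's radius is 10 mm.

The subtracted cylinder has r = 10 mm.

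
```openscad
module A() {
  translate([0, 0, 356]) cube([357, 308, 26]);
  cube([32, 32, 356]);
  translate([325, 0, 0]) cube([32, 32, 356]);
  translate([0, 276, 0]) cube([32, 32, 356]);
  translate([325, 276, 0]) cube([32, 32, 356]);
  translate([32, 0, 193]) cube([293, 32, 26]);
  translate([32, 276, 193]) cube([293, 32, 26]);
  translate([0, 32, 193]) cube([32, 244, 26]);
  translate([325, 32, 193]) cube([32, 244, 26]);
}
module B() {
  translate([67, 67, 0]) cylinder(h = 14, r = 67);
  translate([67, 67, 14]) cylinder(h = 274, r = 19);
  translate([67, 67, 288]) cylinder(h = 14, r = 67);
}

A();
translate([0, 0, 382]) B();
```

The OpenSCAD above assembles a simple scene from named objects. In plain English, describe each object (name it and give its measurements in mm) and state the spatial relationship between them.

A is a four-legged stool. The seat is a 357×308×26 mm slab whose top surface is at z = 382 mm; four square legs, each 32×32 mm in cross-section, run from the floor (z = 0) to the underside of the seat, each flush with a corner of the seat. Four stretchers, 32 mm wide and 26 mm tall, connect adjacent legs with their undersides at z = 193 mm, each running between the inner faces of the legs it joins and aligned with the legs' outer faces on the other axis.

B is a spool: two coaxial disc flanges of radius 67 mm and thickness 14 mm, joined by a core cylinder of radius 19 mm and height 274 mm. The lower flange rests on z = 0 and the three cylinders share a vertical axis.

The spool is on top of the stool.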